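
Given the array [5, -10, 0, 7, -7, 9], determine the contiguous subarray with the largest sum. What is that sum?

Using Kadane's algorithm on [5, -10, 0, 7, -7, 9]:

Scanning through the array:
Position 1 (value -10): max_ending_here = -5, max_so_far = 5
Position 2 (value 0): max_ending_here = 0, max_so_far = 5
Position 3 (value 7): max_ending_here = 7, max_so_far = 7
Position 4 (value -7): max_ending_here = 0, max_so_far = 7
Position 5 (value 9): max_ending_here = 9, max_so_far = 9

Maximum subarray: [0, 7, -7, 9]
Maximum sum: 9

The maximum subarray is [0, 7, -7, 9] with sum 9. This subarray runs from index 2 to index 5.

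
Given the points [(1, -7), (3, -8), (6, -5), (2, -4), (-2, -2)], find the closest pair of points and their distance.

Computing all pairwise distances among 5 points:

d((1, -7), (3, -8)) = 2.2361 <-- minimum
d((1, -7), (6, -5)) = 5.3852
d((1, -7), (2, -4)) = 3.1623
d((1, -7), (-2, -2)) = 5.831
d((3, -8), (6, -5)) = 4.2426
d((3, -8), (2, -4)) = 4.1231
d((3, -8), (-2, -2)) = 7.8102
d((6, -5), (2, -4)) = 4.1231
d((6, -5), (-2, -2)) = 8.544
d((2, -4), (-2, -2)) = 4.4721

Closest pair: (1, -7) and (3, -8) with distance 2.2361

The closest pair is (1, -7) and (3, -8) with Euclidean distance 2.2361. For 5 points, brute-force pairwise comparison is shown above. For large n, the divide-and-conquer algorithm (sort by x, recurse on halves, check the dividing strip) achieves O(n log n).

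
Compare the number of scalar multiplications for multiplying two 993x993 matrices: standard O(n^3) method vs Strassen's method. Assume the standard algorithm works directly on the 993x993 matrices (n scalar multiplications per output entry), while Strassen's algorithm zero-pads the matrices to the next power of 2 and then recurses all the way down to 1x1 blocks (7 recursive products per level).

Matrix multiplication for 993x993 matrices:

Strassen's algorithm requires power-of-2 dimensions. Pad 993x993 to 1024x1024 (next power of 2).

Standard algorithm: 993^3 = 979146657 multiplications
Strassen's algorithm: 7^(log2(1024)) = 7^10 = 282475249 multiplications
Savings: 979146657 - 282475249 = 696671408 multiplications

Standard: 979146657 multiplications (993^3). Strassen: 282475249 multiplications (7^10, after padding to 1024x1024). Strassen reduces 8 recursive multiplications to 7 at each level.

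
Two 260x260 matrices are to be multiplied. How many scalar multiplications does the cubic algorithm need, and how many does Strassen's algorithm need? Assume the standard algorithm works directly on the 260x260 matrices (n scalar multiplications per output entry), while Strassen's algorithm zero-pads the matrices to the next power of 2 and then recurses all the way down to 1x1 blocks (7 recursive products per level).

Matrix multiplication for 260x260 matrices:

Strassen's algorithm requires power-of-2 dimensions. Pad 260x260 to 512x512 (next power of 2).

Standard algorithm: 260^3 = 17576000 multiplications
Strassen's algorithm: 7^(log2(512)) = 7^9 = 40353607 multiplications
Difference: 17576000 - 40353607 = -22777607 (Strassen uses MORE here due to padding overhead — for small or just-over-power-of-2 n, padding can outweigh the per-level savings)

Standard: 17576000 multiplications (260^3). Strassen: 40353607 multiplications (7^9, after padding to 512x512). Strassen reduces 8 recursive multiplications to 7 at each level.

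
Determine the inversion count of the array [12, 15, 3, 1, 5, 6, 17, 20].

Finding inversions in [12, 15, 3, 1, 5, 6, 17, 20]:

(0, 2): arr[0]=12 > arr[2]=3
(0, 3): arr[0]=12 > arr[3]=1
(0, 4): arr[0]=12 > arr[4]=5
(0, 5): arr[0]=12 > arr[5]=6
(1, 2): arr[1]=15 > arr[2]=3
(1, 3): arr[1]=15 > arr[3]=1
(1, 4): arr[1]=15 > arr[4]=5
(1, 5): arr[1]=15 > arr[5]=6
(2, 3): arr[2]=3 > arr[3]=1

Total inversions: 9

The array has 9 inversion(s): (0,2), (0,3), (0,4), (0,5), (1,2), (1,3), (1,4), (1,5), (2,3). Each pair (i,j) satisfies i < j and arr[i] > arr[j].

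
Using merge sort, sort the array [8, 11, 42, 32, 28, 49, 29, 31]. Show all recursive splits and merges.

Merge sort trace:

Split: [8, 11, 42, 32, 28, 49, 29, 31] -> [8, 11, 42, 32] and [28, 49, 29, 31]
  Split: [8, 11, 42, 32] -> [8, 11] and [42, 32]
    Split: [8, 11] -> [8] and [11]
    Merge: [8] + [11] -> [8, 11]
    Split: [42, 32] -> [42] and [32]
    Merge: [42] + [32] -> [32, 42]
  Merge: [8, 11] + [32, 42] -> [8, 11, 32, 42]
  Split: [28, 49, 29, 31] -> [28, 49] and [29, 31]
    Split: [28, 49] -> [28] and [49]
    Merge: [28] + [49] -> [28, 49]
    Split: [29, 31] -> [29] and [31]
    Merge: [29] + [31] -> [29, 31]
  Merge: [28, 49] + [29, 31] -> [28, 29, 31, 49]
Merge: [8, 11, 32, 42] + [28, 29, 31, 49] -> [8, 11, 28, 29, 31, 32, 42, 49]

Final sorted array: [8, 11, 28, 29, 31, 32, 42, 49]

The merge sort proceeds by recursively splitting the array and merging sorted halves.
After all merges, the sorted array is [8, 11, 28, 29, 31, 32, 42, 49].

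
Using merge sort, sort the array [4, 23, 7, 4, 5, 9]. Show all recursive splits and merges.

Merge sort trace:

Split: [4, 23, 7, 4, 5, 9] -> [4, 23, 7] and [4, 5, 9]
  Split: [4, 23, 7] -> [4] and [23, 7]
    Split: [23, 7] -> [23] and [7]
    Merge: [23] + [7] -> [7, 23]
  Merge: [4] + [7, 23] -> [4, 7, 23]
  Split: [4, 5, 9] -> [4] and [5, 9]
    Split: [5, 9] -> [5] and [9]
    Merge: [5] + [9] -> [5, 9]
  Merge: [4] + [5, 9] -> [4, 5, 9]
Merge: [4, 7, 23] + [4, 5, 9] -> [4, 4, 5, 7, 9, 23]

Final sorted array: [4, 4, 5, 7, 9, 23]

The merge sort proceeds by recursively splitting the array and merging sorted halves.
After all merges, the sorted array is [4, 4, 5, 7, 9, 23].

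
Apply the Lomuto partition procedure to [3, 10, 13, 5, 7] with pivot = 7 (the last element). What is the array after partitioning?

Lomuto partition with pivot = 7:

Initial array: [3, 10, 13, 5, 7]

arr[0]=3 <= 7: swap with position 0, array becomes [3, 10, 13, 5, 7]
arr[1]=10 > 7: no swap
arr[2]=13 > 7: no swap
arr[3]=5 <= 7: swap with position 1, array becomes [3, 5, 13, 10, 7]

Place pivot at position 2: [3, 5, 7, 10, 13]
Pivot position: 2

After partitioning with pivot 7, the array becomes [3, 5, 7, 10, 13]. The pivot is placed at index 2. All elements to the left of the pivot are <= 7, and all elements to the right are > 7.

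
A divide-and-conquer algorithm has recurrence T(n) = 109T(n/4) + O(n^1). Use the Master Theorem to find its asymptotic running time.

Master Theorem for T(n) = 109T(n/4) + O(n^1):

a = 109, b = 4, c = 1
log_b(a) = log_4(109) = 3.3841

Case 1: c = 1 < log_4(109) = 3.3841
T(n) = O(n^(log_4 109))

For T(n) = 109T(n/4) + O(n^1): log_4(109) = 3.3841. This is Case 1 of the Master Theorem (c < log_b(a), work dominated by leaves), giving O(n^(log_4 109)).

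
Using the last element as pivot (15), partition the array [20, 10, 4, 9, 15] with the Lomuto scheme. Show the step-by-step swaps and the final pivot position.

Lomuto partition with pivot = 15:

Initial array: [20, 10, 4, 9, 15]

arr[0]=20 > 15: no swap
arr[1]=10 <= 15: swap with position 0, array becomes [10, 20, 4, 9, 15]
arr[2]=4 <= 15: swap with position 1, array becomes [10, 4, 20, 9, 15]
arr[3]=9 <= 15: swap with position 2, array becomes [10, 4, 9, 20, 15]

Place pivot at position 3: [10, 4, 9, 15, 20]
Pivot position: 3

After partitioning with pivot 15, the array becomes [10, 4, 9, 15, 20]. The pivot is placed at index 3. All elements to the left of the pivot are <= 15, and all elements to the right are > 15.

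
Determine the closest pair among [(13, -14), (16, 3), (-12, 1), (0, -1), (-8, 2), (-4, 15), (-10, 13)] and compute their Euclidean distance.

Computing all pairwise distances among 7 points:

d((13, -14), (16, 3)) = 17.2627
d((13, -14), (-12, 1)) = 29.1548
d((13, -14), (0, -1)) = 18.3848
d((13, -14), (-8, 2)) = 26.4008
d((13, -14), (-4, 15)) = 33.6155
d((13, -14), (-10, 13)) = 35.4683
d((16, 3), (-12, 1)) = 28.0713
d((16, 3), (0, -1)) = 16.4924
d((16, 3), (-8, 2)) = 24.0208
d((16, 3), (-4, 15)) = 23.3238
d((16, 3), (-10, 13)) = 27.8568
d((-12, 1), (0, -1)) = 12.1655
d((-12, 1), (-8, 2)) = 4.1231 <-- minimum
d((-12, 1), (-4, 15)) = 16.1245
d((-12, 1), (-10, 13)) = 12.1655
d((0, -1), (-8, 2)) = 8.544
d((0, -1), (-4, 15)) = 16.4924
d((0, -1), (-10, 13)) = 17.2047
d((-8, 2), (-4, 15)) = 13.6015
d((-8, 2), (-10, 13)) = 11.1803
d((-4, 15), (-10, 13)) = 6.3246

Closest pair: (-12, 1) and (-8, 2) with distance 4.1231

The closest pair is (-12, 1) and (-8, 2) with Euclidean distance 4.1231. For 7 points, brute-force pairwise comparison is shown above. For large n, the divide-and-conquer algorithm (sort by x, recurse on halves, check the dividing strip) achieves O(n log n).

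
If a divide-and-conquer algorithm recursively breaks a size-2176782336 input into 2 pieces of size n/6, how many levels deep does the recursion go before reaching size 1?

For divide and conquer with division factor 6:

Problem sizes at each level:
Level 0: 2176782336
Level 1: 362797056
Level 2: 60466176
Level 3: 10077696
Level 4: 1679616
Level 5: 279936
Level 6: 46656
Level 7: 7776
Level 8: 1296
Level 9: 216
Level 10: 36
Level 11: 6
Level 12: 1

The root is level 0 and the size-1 base case is level 12 (the tree spans levels 0 through 12, i.e. 13 levels counting the root), so the depth is the number of divisions: log_6(2176782336) = 12

The recursion tree depth is log_6(2176782336) = 12. At each level, the problem size is divided by 6, so it takes 12 divisions to reduce to a base case of size 1. The algorithm makes 2 recursive calls at each level.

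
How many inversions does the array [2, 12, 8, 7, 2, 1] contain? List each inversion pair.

Finding inversions in [2, 12, 8, 7, 2, 1]:

(0, 5): arr[0]=2 > arr[5]=1
(1, 2): arr[1]=12 > arr[2]=8
(1, 3): arr[1]=12 > arr[3]=7
(1, 4): arr[1]=12 > arr[4]=2
(1, 5): arr[1]=12 > arr[5]=1
(2, 3): arr[2]=8 > arr[3]=7
(2, 4): arr[2]=8 > arr[4]=2
(2, 5): arr[2]=8 > arr[5]=1
(3, 4): arr[3]=7 > arr[4]=2
(3, 5): arr[3]=7 > arr[5]=1
(4, 5): arr[4]=2 > arr[5]=1

Total inversions: 11

The array has 11 inversion(s): (0,5), (1,2), (1,3), (1,4), (1,5), (2,3), (2,4), (2,5), (3,4), (3,5), (4,5). Each pair (i,j) satisfies i < j and arr[i] > arr[j].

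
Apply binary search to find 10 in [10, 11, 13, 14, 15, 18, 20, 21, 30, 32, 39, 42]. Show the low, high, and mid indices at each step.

Binary search for 10 in [10, 11, 13, 14, 15, 18, 20, 21, 30, 32, 39, 42]:

lo=0, hi=11, mid=5, arr[mid]=18 -> 18 > 10, search left half
lo=0, hi=4, mid=2, arr[mid]=13 -> 13 > 10, search left half
lo=0, hi=1, mid=0, arr[mid]=10 -> Found target at index 0!

Binary search finds 10 at index 0 after 3 comparisons. The search repeatedly halves the search space by comparing with the middle element.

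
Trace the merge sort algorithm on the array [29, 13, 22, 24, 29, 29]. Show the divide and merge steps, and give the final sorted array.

Merge sort trace:

Split: [29, 13, 22, 24, 29, 29] -> [29, 13, 22] and [24, 29, 29]
  Split: [29, 13, 22] -> [29] and [13, 22]
    Split: [13, 22] -> [13] and [22]
    Merge: [13] + [22] -> [13, 22]
  Merge: [29] + [13, 22] -> [13, 22, 29]
  Split: [24, 29, 29] -> [24] and [29, 29]
    Split: [29, 29] -> [29] and [29]
    Merge: [29] + [29] -> [29, 29]
  Merge: [24] + [29, 29] -> [24, 29, 29]
Merge: [13, 22, 29] + [24, 29, 29] -> [13, 22, 24, 29, 29, 29]

Final sorted array: [13, 22, 24, 29, 29, 29]

The merge sort proceeds by recursively splitting the array and merging sorted halves.
After all merges, the sorted array is [13, 22, 24, 29, 29, 29].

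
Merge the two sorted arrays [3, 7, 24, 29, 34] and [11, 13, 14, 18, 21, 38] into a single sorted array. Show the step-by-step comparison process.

Merging process:

Compare 3 vs 11: take 3 from left. Merged: [3]
Compare 7 vs 11: take 7 from left. Merged: [3, 7]
Compare 24 vs 11: take 11 from right. Merged: [3, 7, 11]
Compare 24 vs 13: take 13 from right. Merged: [3, 7, 11, 13]
Compare 24 vs 14: take 14 from right. Merged: [3, 7, 11, 13, 14]
Compare 24 vs 18: take 18 from right. Merged: [3, 7, 11, 13, 14, 18]
Compare 24 vs 21: take 21 from right. Merged: [3, 7, 11, 13, 14, 18, 21]
Compare 24 vs 38: take 24 from left. Merged: [3, 7, 11, 13, 14, 18, 21, 24]
Compare 29 vs 38: take 29 from left. Merged: [3, 7, 11, 13, 14, 18, 21, 24, 29]
Compare 34 vs 38: take 34 from left. Merged: [3, 7, 11, 13, 14, 18, 21, 24, 29, 34]
Append remaining from right: [38]. Merged: [3, 7, 11, 13, 14, 18, 21, 24, 29, 34, 38]

Final merged array: [3, 7, 11, 13, 14, 18, 21, 24, 29, 34, 38]
Total comparisons: 10

The merged array is [3, 7, 11, 13, 14, 18, 21, 24, 29, 34, 38], requiring 10 comparisons. The merge step runs in O(n) time where n is the total number of elements.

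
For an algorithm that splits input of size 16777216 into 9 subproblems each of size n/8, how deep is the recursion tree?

For divide and conquer with division factor 8:

Problem sizes at each level:
Level 0: 16777216
Level 1: 2097152
Level 2: 262144
Level 3: 32768
Level 4: 4096
Level 5: 512
Level 6: 64
Level 7: 8
Level 8: 1

The root is level 0 and the size-1 base case is level 8 (the tree spans levels 0 through 8, i.e. 9 levels counting the root), so the depth is the number of divisions: log_8(16777216) = 8

The recursion tree depth is log_8(16777216) = 8. At each level, the problem size is divided by 8, so it takes 8 divisions to reduce to a base case of size 1. The algorithm makes 9 recursive calls at each level.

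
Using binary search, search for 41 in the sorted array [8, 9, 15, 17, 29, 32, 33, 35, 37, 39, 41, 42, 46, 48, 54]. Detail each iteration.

Binary search for 41 in [8, 9, 15, 17, 29, 32, 33, 35, 37, 39, 41, 42, 46, 48, 54]:

lo=0, hi=14, mid=7, arr[mid]=35 -> 35 < 41, search right half
lo=8, hi=14, mid=11, arr[mid]=42 -> 42 > 41, search left half
lo=8, hi=10, mid=9, arr[mid]=39 -> 39 < 41, search right half
lo=10, hi=10, mid=10, arr[mid]=41 -> Found target at index 10!

Binary search finds 41 at index 10 after 4 comparisons. The search repeatedly halves the search space by comparing with the middle element.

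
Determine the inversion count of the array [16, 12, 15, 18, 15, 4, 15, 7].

Finding inversions in [16, 12, 15, 18, 15, 4, 15, 7]:

(0, 1): arr[0]=16 > arr[1]=12
(0, 2): arr[0]=16 > arr[2]=15
(0, 4): arr[0]=16 > arr[4]=15
(0, 5): arr[0]=16 > arr[5]=4
(0, 6): arr[0]=16 > arr[6]=15
(0, 7): arr[0]=16 > arr[7]=7
(1, 5): arr[1]=12 > arr[5]=4
(1, 7): arr[1]=12 > arr[7]=7
(2, 5): arr[2]=15 > arr[5]=4
(2, 7): arr[2]=15 > arr[7]=7
(3, 4): arr[3]=18 > arr[4]=15
(3, 5): arr[3]=18 > arr[5]=4
(3, 6): arr[3]=18 > arr[6]=15
(3, 7): arr[3]=18 > arr[7]=7
(4, 5): arr[4]=15 > arr[5]=4
(4, 7): arr[4]=15 > arr[7]=7
(6, 7): arr[6]=15 > arr[7]=7

Total inversions: 17

The array has 17 inversion(s): (0,1), (0,2), (0,4), (0,5), (0,6), (0,7), (1,5), (1,7), (2,5), (2,7), (3,4), (3,5), (3,6), (3,7), (4,5), (4,7), (6,7). Each pair (i,j) satisfies i < j and arr[i] > arr[j].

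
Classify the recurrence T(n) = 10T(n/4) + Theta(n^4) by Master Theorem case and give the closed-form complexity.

Master Theorem for T(n) = 10T(n/4) + O(n^4):

a = 10, b = 4, c = 4
log_b(a) = log_4(10) = 1.6610

Case 3: c = 4 > log_4(10) = 1.6610
T(n) = O(n^4) = O(n^4)

For T(n) = 10T(n/4) + O(n^4): log_4(10) = 1.6610. This is Case 3 of the Master Theorem (c > log_b(a), work dominated by root), giving O(n^4).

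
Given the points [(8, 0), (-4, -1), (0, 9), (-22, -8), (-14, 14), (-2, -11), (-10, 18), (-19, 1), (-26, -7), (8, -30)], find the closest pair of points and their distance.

Computing all pairwise distances among 10 points:

d((8, 0), (-4, -1)) = 12.0416
d((8, 0), (0, 9)) = 12.0416
d((8, 0), (-22, -8)) = 31.0483
d((8, 0), (-14, 14)) = 26.0768
d((8, 0), (-2, -11)) = 14.8661
d((8, 0), (-10, 18)) = 25.4558
d((8, 0), (-19, 1)) = 27.0185
d((8, 0), (-26, -7)) = 34.7131
d((8, 0), (8, -30)) = 30.0
d((-4, -1), (0, 9)) = 10.7703
d((-4, -1), (-22, -8)) = 19.3132
d((-4, -1), (-14, 14)) = 18.0278
d((-4, -1), (-2, -11)) = 10.198
d((-4, -1), (-10, 18)) = 19.9249
d((-4, -1), (-19, 1)) = 15.1327
d((-4, -1), (-26, -7)) = 22.8035
d((-4, -1), (8, -30)) = 31.3847
d((0, 9), (-22, -8)) = 27.8029
d((0, 9), (-14, 14)) = 14.8661
d((0, 9), (-2, -11)) = 20.0998
d((0, 9), (-10, 18)) = 13.4536
d((0, 9), (-19, 1)) = 20.6155
d((0, 9), (-26, -7)) = 30.5287
d((0, 9), (8, -30)) = 39.8121
d((-22, -8), (-14, 14)) = 23.4094
d((-22, -8), (-2, -11)) = 20.2237
d((-22, -8), (-10, 18)) = 28.6356
d((-22, -8), (-19, 1)) = 9.4868
d((-22, -8), (-26, -7)) = 4.1231 <-- minimum
d((-22, -8), (8, -30)) = 37.2022
d((-14, 14), (-2, -11)) = 27.7308
d((-14, 14), (-10, 18)) = 5.6569
d((-14, 14), (-19, 1)) = 13.9284
d((-14, 14), (-26, -7)) = 24.1868
d((-14, 14), (8, -30)) = 49.1935
d((-2, -11), (-10, 18)) = 30.0832
d((-2, -11), (-19, 1)) = 20.8087
d((-2, -11), (-26, -7)) = 24.3311
d((-2, -11), (8, -30)) = 21.4709
d((-10, 18), (-19, 1)) = 19.2354
d((-10, 18), (-26, -7)) = 29.6816
d((-10, 18), (8, -30)) = 51.264
d((-19, 1), (-26, -7)) = 10.6301
d((-19, 1), (8, -30)) = 41.1096
d((-26, -7), (8, -30)) = 41.0488

Closest pair: (-22, -8) and (-26, -7) with distance 4.1231

The closest pair is (-22, -8) and (-26, -7) with Euclidean distance 4.1231. For 10 points, brute-force pairwise comparison is shown above. For large n, the divide-and-conquer algorithm (sort by x, recurse on halves, check the dividing strip) achieves O(n log n).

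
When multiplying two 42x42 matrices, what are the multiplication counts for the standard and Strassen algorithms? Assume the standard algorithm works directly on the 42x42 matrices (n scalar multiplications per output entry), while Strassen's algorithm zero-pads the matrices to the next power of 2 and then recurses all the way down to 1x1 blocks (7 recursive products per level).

Matrix multiplication for 42x42 matrices:

Strassen's algorithm requires power-of-2 dimensions. Pad 42x42 to 64x64 (next power of 2).

Standard algorithm: 42^3 = 74088 multiplications
Strassen's algorithm: 7^(log2(64)) = 7^6 = 117649 multiplications
Difference: 74088 - 117649 = -43561 (Strassen uses MORE here due to padding overhead — for small or just-over-power-of-2 n, padding can outweigh the per-level savings)

Standard: 74088 multiplications (42^3). Strassen: 117649 multiplications (7^6, after padding to 64x64). Strassen reduces 8 recursive multiplications to 7 at each level.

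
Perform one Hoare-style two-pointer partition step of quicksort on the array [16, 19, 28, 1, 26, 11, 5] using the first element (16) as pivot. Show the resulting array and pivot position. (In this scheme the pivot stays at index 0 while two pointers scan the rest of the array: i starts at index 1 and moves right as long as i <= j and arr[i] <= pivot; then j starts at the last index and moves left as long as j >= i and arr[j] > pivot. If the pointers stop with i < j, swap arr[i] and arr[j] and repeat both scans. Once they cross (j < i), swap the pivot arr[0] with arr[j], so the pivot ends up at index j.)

Hoare-style two-pointer partition with pivot = 16:

Initial array: [16, 19, 28, 1, 26, 11, 5]

Pointers start at i = 1, j = 6.
i stops at index 1 (arr[1]=19 > 16), j stops at index 6 (arr[6]=5 <= 16): swap arr[1] and arr[6], array becomes [16, 5, 28, 1, 26, 11, 19]
i stops at index 2 (arr[2]=28 > 16), j stops at index 5 (arr[5]=11 <= 16): swap arr[2] and arr[5], array becomes [16, 5, 11, 1, 26, 28, 19]
i ends at 4, j ends at 3: the pointers have crossed (j < i), so scanning stops.

Swap pivot arr[0] with arr[3] to place pivot at position 3: [1, 5, 11, 16, 26, 28, 19]
Pivot position: 3

After partitioning with pivot 16, the array becomes [1, 5, 11, 16, 26, 28, 19]. The pivot is placed at index 3. All elements to the left of the pivot are <= 16, and all elements to the right are > 16.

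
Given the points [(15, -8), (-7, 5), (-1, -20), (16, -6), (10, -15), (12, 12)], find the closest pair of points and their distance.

Computing all pairwise distances among 6 points:

d((15, -8), (-7, 5)) = 25.5539
d((15, -8), (-1, -20)) = 20.0
d((15, -8), (16, -6)) = 2.2361 <-- minimum
d((15, -8), (10, -15)) = 8.6023
d((15, -8), (12, 12)) = 20.2237
d((-7, 5), (-1, -20)) = 25.7099
d((-7, 5), (16, -6)) = 25.4951
d((-7, 5), (10, -15)) = 26.2488
d((-7, 5), (12, 12)) = 20.2485
d((-1, -20), (16, -6)) = 22.0227
d((-1, -20), (10, -15)) = 12.083
d((-1, -20), (12, 12)) = 34.5398
d((16, -6), (10, -15)) = 10.8167
d((16, -6), (12, 12)) = 18.4391
d((10, -15), (12, 12)) = 27.074

Closest pair: (15, -8) and (16, -6) with distance 2.2361

The closest pair is (15, -8) and (16, -6) with Euclidean distance 2.2361. For 6 points, brute-force pairwise comparison is shown above. For large n, the divide-and-conquer algorithm (sort by x, recurse on halves, check the dividing strip) achieves O(n log n).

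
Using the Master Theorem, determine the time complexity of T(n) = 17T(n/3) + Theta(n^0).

Master Theorem for T(n) = 17T(n/3) + O(n^0):

a = 17, b = 3, c = 0
log_b(a) = log_3(17) = 2.5789

Case 1: c = 0 < log_3(17) = 2.5789
T(n) = O(n^(log_3 17))

For T(n) = 17T(n/3) + O(n^0): log_3(17) = 2.5789. This is Case 1 of the Master Theorem (c < log_b(a), work dominated by leaves), giving O(n^(log_3 17)).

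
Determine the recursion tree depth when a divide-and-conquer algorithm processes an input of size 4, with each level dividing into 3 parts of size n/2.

For divide and conquer with division factor 2:

Problem sizes at each level:
Level 0: 4
Level 1: 2
Level 2: 1

The root is level 0 and the size-1 base case is level 2 (the tree spans levels 0 through 2, i.e. 3 levels counting the root), so the depth is the number of divisions: log_2(4) = 2

The recursion tree depth is log_2(4) = 2. At each level, the problem size is divided by 2, so it takes 2 divisions to reduce to a base case of size 1. The algorithm makes 3 recursive calls at each level.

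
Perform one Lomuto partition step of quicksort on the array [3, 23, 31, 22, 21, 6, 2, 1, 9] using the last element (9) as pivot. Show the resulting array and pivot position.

Lomuto partition with pivot = 9:

Initial array: [3, 23, 31, 22, 21, 6, 2, 1, 9]

arr[0]=3 <= 9: swap with position 0, array becomes [3, 23, 31, 22, 21, 6, 2, 1, 9]
arr[1]=23 > 9: no swap
arr[2]=31 > 9: no swap
arr[3]=22 > 9: no swap
arr[4]=21 > 9: no swap
arr[5]=6 <= 9: swap with position 1, array becomes [3, 6, 31, 22, 21, 23, 2, 1, 9]
arr[6]=2 <= 9: swap with position 2, array becomes [3, 6, 2, 22, 21, 23, 31, 1, 9]
arr[7]=1 <= 9: swap with position 3, array becomes [3, 6, 2, 1, 21, 23, 31, 22, 9]

Place pivot at position 4: [3, 6, 2, 1, 9, 23, 31, 22, 21]
Pivot position: 4

After partitioning with pivot 9, the array becomes [3, 6, 2, 1, 9, 23, 31, 22, 21]. The pivot is placed at index 4. All elements to the left of the pivot are <= 9, and all elements to the right are > 9.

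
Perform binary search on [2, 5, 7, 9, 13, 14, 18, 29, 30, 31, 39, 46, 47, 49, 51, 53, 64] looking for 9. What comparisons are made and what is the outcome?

Binary search for 9 in [2, 5, 7, 9, 13, 14, 18, 29, 30, 31, 39, 46, 47, 49, 51, 53, 64]:

lo=0, hi=16, mid=8, arr[mid]=30 -> 30 > 9, search left half
lo=0, hi=7, mid=3, arr[mid]=9 -> Found target at index 3!

Binary search finds 9 at index 3 after 2 comparisons. The search repeatedly halves the search space by comparing with the middle element.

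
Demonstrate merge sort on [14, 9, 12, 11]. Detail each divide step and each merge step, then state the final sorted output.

Merge sort trace:

Split: [14, 9, 12, 11] -> [14, 9] and [12, 11]
  Split: [14, 9] -> [14] and [9]
  Merge: [14] + [9] -> [9, 14]
  Split: [12, 11] -> [12] and [11]
  Merge: [12] + [11] -> [11, 12]
Merge: [9, 14] + [11, 12] -> [9, 11, 12, 14]

Final sorted array: [9, 11, 12, 14]

The merge sort proceeds by recursively splitting the array and merging sorted halves.
After all merges, the sorted array is [9, 11, 12, 14].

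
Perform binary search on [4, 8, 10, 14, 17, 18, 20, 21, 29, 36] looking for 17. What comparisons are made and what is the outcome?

Binary search for 17 in [4, 8, 10, 14, 17, 18, 20, 21, 29, 36]:

lo=0, hi=9, mid=4, arr[mid]=17 -> Found target at index 4!

Binary search finds 17 at index 4 after 1 comparisons. The search repeatedly halves the search space by comparing with the middle element.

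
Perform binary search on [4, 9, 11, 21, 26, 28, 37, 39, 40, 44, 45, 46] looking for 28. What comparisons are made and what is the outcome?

Binary search for 28 in [4, 9, 11, 21, 26, 28, 37, 39, 40, 44, 45, 46]:

lo=0, hi=11, mid=5, arr[mid]=28 -> Found target at index 5!

Binary search finds 28 at index 5 after 1 comparisons. The search repeatedly halves the search space by comparing with the middle element.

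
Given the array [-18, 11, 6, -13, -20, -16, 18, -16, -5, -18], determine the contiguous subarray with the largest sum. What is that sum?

Using Kadane's algorithm on [-18, 11, 6, -13, -20, -16, 18, -16, -5, -18]:

Scanning through the array:
Position 1 (value 11): max_ending_here = 11, max_so_far = 11
Position 2 (value 6): max_ending_here = 17, max_so_far = 17
Position 3 (value -13): max_ending_here = 4, max_so_far = 17
Position 4 (value -20): max_ending_here = -16, max_so_far = 17
Position 5 (value -16): max_ending_here = -16, max_so_far = 17
Position 6 (value 18): max_ending_here = 18, max_so_far = 18
Position 7 (value -16): max_ending_here = 2, max_so_far = 18
Position 8 (value -5): max_ending_here = -3, max_so_far = 18
Position 9 (value -18): max_ending_here = -18, max_so_far = 18

Maximum subarray: [18]
Maximum sum: 18

The maximum subarray is [18] with sum 18. This subarray runs from index 6 to index 6.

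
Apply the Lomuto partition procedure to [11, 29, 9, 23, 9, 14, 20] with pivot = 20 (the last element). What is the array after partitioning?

Lomuto partition with pivot = 20:

Initial array: [11, 29, 9, 23, 9, 14, 20]

arr[0]=11 <= 20: swap with position 0, array becomes [11, 29, 9, 23, 9, 14, 20]
arr[1]=29 > 20: no swap
arr[2]=9 <= 20: swap with position 1, array becomes [11, 9, 29, 23, 9, 14, 20]
arr[3]=23 > 20: no swap
arr[4]=9 <= 20: swap with position 2, array becomes [11, 9, 9, 23, 29, 14, 20]
arr[5]=14 <= 20: swap with position 3, array becomes [11, 9, 9, 14, 29, 23, 20]

Place pivot at position 4: [11, 9, 9, 14, 20, 23, 29]
Pivot position: 4

After partitioning with pivot 20, the array becomes [11, 9, 9, 14, 20, 23, 29]. The pivot is placed at index 4. All elements to the left of the pivot are <= 20, and all elements to the right are > 20.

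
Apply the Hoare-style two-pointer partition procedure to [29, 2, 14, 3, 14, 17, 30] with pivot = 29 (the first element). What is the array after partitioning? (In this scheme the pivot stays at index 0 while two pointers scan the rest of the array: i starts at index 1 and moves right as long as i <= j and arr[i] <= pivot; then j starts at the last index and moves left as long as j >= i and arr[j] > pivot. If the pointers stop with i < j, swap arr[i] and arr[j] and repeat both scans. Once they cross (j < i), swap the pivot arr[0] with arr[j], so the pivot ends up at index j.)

Hoare-style two-pointer partition with pivot = 29:

Initial array: [29, 2, 14, 3, 14, 17, 30]

Pointers start at i = 1, j = 6.
i ends at 6, j ends at 5: the pointers have crossed (j < i), so scanning stops.

Swap pivot arr[0] with arr[5] to place pivot at position 5: [17, 2, 14, 3, 14, 29, 30]
Pivot position: 5

After partitioning with pivot 29, the array becomes [17, 2, 14, 3, 14, 29, 30]. The pivot is placed at index 5. All elements to the left of the pivot are <= 29, and all elements to the right are > 29.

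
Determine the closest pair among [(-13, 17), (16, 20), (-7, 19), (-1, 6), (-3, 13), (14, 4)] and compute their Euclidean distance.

Computing all pairwise distances among 6 points:

d((-13, 17), (16, 20)) = 29.1548
d((-13, 17), (-7, 19)) = 6.3246 <-- minimum
d((-13, 17), (-1, 6)) = 16.2788
d((-13, 17), (-3, 13)) = 10.7703
d((-13, 17), (14, 4)) = 29.9666
d((16, 20), (-7, 19)) = 23.0217
d((16, 20), (-1, 6)) = 22.0227
d((16, 20), (-3, 13)) = 20.2485
d((16, 20), (14, 4)) = 16.1245
d((-7, 19), (-1, 6)) = 14.3178
d((-7, 19), (-3, 13)) = 7.2111
d((-7, 19), (14, 4)) = 25.807
d((-1, 6), (-3, 13)) = 7.2801
d((-1, 6), (14, 4)) = 15.1327
d((-3, 13), (14, 4)) = 19.2354

Closest pair: (-13, 17) and (-7, 19) with distance 6.3246

The closest pair is (-13, 17) and (-7, 19) with Euclidean distance 6.3246. For 6 points, brute-force pairwise comparison is shown above. For large n, the divide-and-conquer algorithm (sort by x, recurse on halves, check the dividing strip) achieves O(n log n).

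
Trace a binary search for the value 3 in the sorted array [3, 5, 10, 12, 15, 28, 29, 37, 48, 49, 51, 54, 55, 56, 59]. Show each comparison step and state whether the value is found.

Binary search for 3 in [3, 5, 10, 12, 15, 28, 29, 37, 48, 49, 51, 54, 55, 56, 59]:

lo=0, hi=14, mid=7, arr[mid]=37 -> 37 > 3, search left half
lo=0, hi=6, mid=3, arr[mid]=12 -> 12 > 3, search left half
lo=0, hi=2, mid=1, arr[mid]=5 -> 5 > 3, search left half
lo=0, hi=0, mid=0, arr[mid]=3 -> Found target at index 0!

Binary search finds 3 at index 0 after 4 comparisons. The search repeatedly halves the search space by comparing with the middle element.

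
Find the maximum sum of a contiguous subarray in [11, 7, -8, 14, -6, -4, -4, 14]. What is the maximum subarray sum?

Using Kadane's algorithm on [11, 7, -8, 14, -6, -4, -4, 14]:

Scanning through the array:
Position 1 (value 7): max_ending_here = 18, max_so_far = 18
Position 2 (value -8): max_ending_here = 10, max_so_far = 18
Position 3 (value 14): max_ending_here = 24, max_so_far = 24
Position 4 (value -6): max_ending_here = 18, max_so_far = 24
Position 5 (value -4): max_ending_here = 14, max_so_far = 24
Position 6 (value -4): max_ending_here = 10, max_so_far = 24
Position 7 (value 14): max_ending_here = 24, max_so_far = 24

Maximum subarray: [11, 7, -8, 14]
Maximum sum: 24

The maximum subarray is [11, 7, -8, 14] with sum 24. This subarray runs from index 0 to index 3.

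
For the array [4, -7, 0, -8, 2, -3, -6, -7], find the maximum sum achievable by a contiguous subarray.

Using Kadane's algorithm on [4, -7, 0, -8, 2, -3, -6, -7]:

Scanning through the array:
Position 1 (value -7): max_ending_here = -3, max_so_far = 4
Position 2 (value 0): max_ending_here = 0, max_so_far = 4
Position 3 (value -8): max_ending_here = -8, max_so_far = 4
Position 4 (value 2): max_ending_here = 2, max_so_far = 4
Position 5 (value -3): max_ending_here = -1, max_so_far = 4
Position 6 (value -6): max_ending_here = -6, max_so_far = 4
Position 7 (value -7): max_ending_here = -7, max_so_far = 4

Maximum subarray: [4]
Maximum sum: 4

The maximum subarray is [4] with sum 4. This subarray runs from index 0 to index 0.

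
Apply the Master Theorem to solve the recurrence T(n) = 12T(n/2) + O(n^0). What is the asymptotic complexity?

Master Theorem for T(n) = 12T(n/2) + O(n^0):

a = 12, b = 2, c = 0
log_b(a) = log_2(12) = 3.5850

Case 1: c = 0 < log_2(12) = 3.5850
T(n) = O(n^(log_2 12))

For T(n) = 12T(n/2) + O(n^0): log_2(12) = 3.5850. This is Case 1 of the Master Theorem (c < log_b(a), work dominated by leaves), giving O(n^(log_2 12)).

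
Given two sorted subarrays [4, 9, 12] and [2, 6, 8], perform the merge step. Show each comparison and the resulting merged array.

Merging process:

Compare 4 vs 2: take 2 from right. Merged: [2]
Compare 4 vs 6: take 4 from left. Merged: [2, 4]
Compare 9 vs 6: take 6 from right. Merged: [2, 4, 6]
Compare 9 vs 8: take 8 from right. Merged: [2, 4, 6, 8]
Append remaining from left: [9, 12]. Merged: [2, 4, 6, 8, 9, 12]

Final merged array: [2, 4, 6, 8, 9, 12]
Total comparisons: 4

The merged array is [2, 4, 6, 8, 9, 12], requiring 4 comparisons. The merge step runs in O(n) time where n is the total number of elements.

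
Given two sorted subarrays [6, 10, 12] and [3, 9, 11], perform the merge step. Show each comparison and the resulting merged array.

Merging process:

Compare 6 vs 3: take 3 from right. Merged: [3]
Compare 6 vs 9: take 6 from left. Merged: [3, 6]
Compare 10 vs 9: take 9 from right. Merged: [3, 6, 9]
Compare 10 vs 11: take 10 from left. Merged: [3, 6, 9, 10]
Compare 12 vs 11: take 11 from right. Merged: [3, 6, 9, 10, 11]
Append remaining from left: [12]. Merged: [3, 6, 9, 10, 11, 12]

Final merged array: [3, 6, 9, 10, 11, 12]
Total comparisons: 5

The merged array is [3, 6, 9, 10, 11, 12], requiring 5 comparisons. The merge step runs in O(n) time where n is the total number of elements.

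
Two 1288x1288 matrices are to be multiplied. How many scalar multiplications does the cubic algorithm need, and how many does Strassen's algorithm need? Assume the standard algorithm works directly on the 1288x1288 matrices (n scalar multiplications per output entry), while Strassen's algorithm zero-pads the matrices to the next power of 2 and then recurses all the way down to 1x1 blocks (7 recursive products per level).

Matrix multiplication for 1288x1288 matrices:

Strassen's algorithm requires power-of-2 dimensions. Pad 1288x1288 to 2048x2048 (next power of 2).

Standard algorithm: 1288^3 = 2136719872 multiplications
Strassen's algorithm: 7^(log2(2048)) = 7^11 = 1977326743 multiplications
Savings: 2136719872 - 1977326743 = 159393129 multiplications

Standard: 2136719872 multiplications (1288^3). Strassen: 1977326743 multiplications (7^11, after padding to 2048x2048). Strassen reduces 8 recursive multiplications to 7 at each level.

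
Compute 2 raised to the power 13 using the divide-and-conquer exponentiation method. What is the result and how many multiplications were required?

Computing 2^13 by squaring (build up from 2^1; each line after the first costs one multiplication):

2^1 = 2
2^2 = (2^1)^2 = 2^2 = 4
2^3 = 2 * 2^2 = 2 * 4 = 8
2^6 = (2^3)^2 = 8^2 = 64
2^12 = (2^6)^2 = 64^2 = 4096
2^13 = 2 * 2^12 = 2 * 4096 = 8192

Result: 8192
Multiplications needed: 5 (5 lines after 2^1)

2^13 = 8192. Using exponentiation by squaring, this requires 5 multiplications. The key idea: if the exponent is even, square the half-power; if odd, multiply by the base once.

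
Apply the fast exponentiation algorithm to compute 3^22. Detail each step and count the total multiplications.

Computing 3^22 by squaring (build up from 3^1; each line after the first costs one multiplication):

3^1 = 3
3^2 = (3^1)^2 = 3^2 = 9
3^4 = (3^2)^2 = 9^2 = 81
3^5 = 3 * 3^4 = 3 * 81 = 243
3^10 = (3^5)^2 = 243^2 = 59049
3^11 = 3 * 3^10 = 3 * 59049 = 177147
3^22 = (3^11)^2 = 177147^2 = 31381059609

Result: 31381059609
Multiplications needed: 6 (6 lines after 3^1)

3^22 = 31381059609. Using exponentiation by squaring, this requires 6 multiplications. The key idea: if the exponent is even, square the half-power; if odd, multiply by the base once.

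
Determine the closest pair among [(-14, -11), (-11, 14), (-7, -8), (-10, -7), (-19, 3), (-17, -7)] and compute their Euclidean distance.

Computing all pairwise distances among 6 points:

d((-14, -11), (-11, 14)) = 25.1794
d((-14, -11), (-7, -8)) = 7.6158
d((-14, -11), (-10, -7)) = 5.6569
d((-14, -11), (-19, 3)) = 14.8661
d((-14, -11), (-17, -7)) = 5.0
d((-11, 14), (-7, -8)) = 22.3607
d((-11, 14), (-10, -7)) = 21.0238
d((-11, 14), (-19, 3)) = 13.6015
d((-11, 14), (-17, -7)) = 21.8403
d((-7, -8), (-10, -7)) = 3.1623 <-- minimum
d((-7, -8), (-19, 3)) = 16.2788
d((-7, -8), (-17, -7)) = 10.0499
d((-10, -7), (-19, 3)) = 13.4536
d((-10, -7), (-17, -7)) = 7.0
d((-19, 3), (-17, -7)) = 10.198

Closest pair: (-7, -8) and (-10, -7) with distance 3.1623

The closest pair is (-7, -8) and (-10, -7) with Euclidean distance 3.1623. For 6 points, brute-force pairwise comparison is shown above. For large n, the divide-and-conquer algorithm (sort by x, recurse on halves, check the dividing strip) achieves O(n log n).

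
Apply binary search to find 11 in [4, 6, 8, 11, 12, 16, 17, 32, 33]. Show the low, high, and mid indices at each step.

Binary search for 11 in [4, 6, 8, 11, 12, 16, 17, 32, 33]:

lo=0, hi=8, mid=4, arr[mid]=12 -> 12 > 11, search left half
lo=0, hi=3, mid=1, arr[mid]=6 -> 6 < 11, search right half
lo=2, hi=3, mid=2, arr[mid]=8 -> 8 < 11, search right half
lo=3, hi=3, mid=3, arr[mid]=11 -> Found target at index 3!

Binary search finds 11 at index 3 after 4 comparisons. The search repeatedly halves the search space by comparing with the middle element.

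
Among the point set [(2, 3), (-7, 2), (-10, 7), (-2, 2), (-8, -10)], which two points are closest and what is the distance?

Computing all pairwise distances among 5 points:

d((2, 3), (-7, 2)) = 9.0554
d((2, 3), (-10, 7)) = 12.6491
d((2, 3), (-2, 2)) = 4.1231 <-- minimum
d((2, 3), (-8, -10)) = 16.4012
d((-7, 2), (-10, 7)) = 5.831
d((-7, 2), (-2, 2)) = 5.0
d((-7, 2), (-8, -10)) = 12.0416
d((-10, 7), (-2, 2)) = 9.434
d((-10, 7), (-8, -10)) = 17.1172
d((-2, 2), (-8, -10)) = 13.4164

Closest pair: (2, 3) and (-2, 2) with distance 4.1231

The closest pair is (2, 3) and (-2, 2) with Euclidean distance 4.1231. For 5 points, brute-force pairwise comparison is shown above. For large n, the divide-and-conquer algorithm (sort by x, recurse on halves, check the dividing strip) achieves O(n log n).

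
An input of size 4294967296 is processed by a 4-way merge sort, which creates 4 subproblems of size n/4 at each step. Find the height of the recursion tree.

For divide and conquer with division factor 4:

Problem sizes at each level:
Level 0: 4294967296
Level 1: 1073741824
Level 2: 268435456
Level 3: 67108864
Level 4: 16777216
Level 5: 4194304
Level 6: 1048576
Level 7: 262144
Level 8: 65536
Level 9: 16384
Level 10: 4096
Level 11: 1024
Level 12: 256
Level 13: 64
Level 14: 16
Level 15: 4
Level 16: 1

The root is level 0 and the size-1 base case is level 16 (the tree spans levels 0 through 16, i.e. 17 levels counting the root), so the depth is the number of divisions: log_4(4294967296) = 16

The recursion tree depth is log_4(4294967296) = 16. At each level, the problem size is divided by 4, so it takes 16 divisions to reduce to a base case of size 1. The algorithm makes 4 recursive calls at each level.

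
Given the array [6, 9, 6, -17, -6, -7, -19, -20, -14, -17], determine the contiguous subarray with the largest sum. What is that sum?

Using Kadane's algorithm on [6, 9, 6, -17, -6, -7, -19, -20, -14, -17]:

Scanning through the array:
Position 1 (value 9): max_ending_here = 15, max_so_far = 15
Position 2 (value 6): max_ending_here = 21, max_so_far = 21
Position 3 (value -17): max_ending_here = 4, max_so_far = 21
Position 4 (value -6): max_ending_here = -2, max_so_far = 21
Position 5 (value -7): max_ending_here = -7, max_so_far = 21
Position 6 (value -19): max_ending_here = -19, max_so_far = 21
Position 7 (value -20): max_ending_here = -20, max_so_far = 21
Position 8 (value -14): max_ending_here = -14, max_so_far = 21
Position 9 (value -17): max_ending_here = -17, max_so_far = 21

Maximum subarray: [6, 9, 6]
Maximum sum: 21

The maximum subarray is [6, 9, 6] with sum 21. This subarray runs from index 0 to index 2.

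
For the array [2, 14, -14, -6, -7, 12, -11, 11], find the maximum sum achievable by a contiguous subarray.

Using Kadane's algorithm on [2, 14, -14, -6, -7, 12, -11, 11]:

Scanning through the array:
Position 1 (value 14): max_ending_here = 16, max_so_far = 16
Position 2 (value -14): max_ending_here = 2, max_so_far = 16
Position 3 (value -6): max_ending_here = -4, max_so_far = 16
Position 4 (value -7): max_ending_here = -7, max_so_far = 16
Position 5 (value 12): max_ending_here = 12, max_so_far = 16
Position 6 (value -11): max_ending_here = 1, max_so_far = 16
Position 7 (value 11): max_ending_here = 12, max_so_far = 16

Maximum subarray: [2, 14]
Maximum sum: 16

The maximum subarray is [2, 14] with sum 16. This subarray runs from index 0 to index 1.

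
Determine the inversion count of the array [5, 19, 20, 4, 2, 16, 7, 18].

Finding inversions in [5, 19, 20, 4, 2, 16, 7, 18]:

(0, 3): arr[0]=5 > arr[3]=4
(0, 4): arr[0]=5 > arr[4]=2
(1, 3): arr[1]=19 > arr[3]=4
(1, 4): arr[1]=19 > arr[4]=2
(1, 5): arr[1]=19 > arr[5]=16
(1, 6): arr[1]=19 > arr[6]=7
(1, 7): arr[1]=19 > arr[7]=18
(2, 3): arr[2]=20 > arr[3]=4
(2, 4): arr[2]=20 > arr[4]=2
(2, 5): arr[2]=20 > arr[5]=16
(2, 6): arr[2]=20 > arr[6]=7
(2, 7): arr[2]=20 > arr[7]=18
(3, 4): arr[3]=4 > arr[4]=2
(5, 6): arr[5]=16 > arr[6]=7

Total inversions: 14

The array has 14 inversion(s): (0,3), (0,4), (1,3), (1,4), (1,5), (1,6), (1,7), (2,3), (2,4), (2,5), (2,6), (2,7), (3,4), (5,6). Each pair (i,j) satisfies i < j and arr[i] > arr[j].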